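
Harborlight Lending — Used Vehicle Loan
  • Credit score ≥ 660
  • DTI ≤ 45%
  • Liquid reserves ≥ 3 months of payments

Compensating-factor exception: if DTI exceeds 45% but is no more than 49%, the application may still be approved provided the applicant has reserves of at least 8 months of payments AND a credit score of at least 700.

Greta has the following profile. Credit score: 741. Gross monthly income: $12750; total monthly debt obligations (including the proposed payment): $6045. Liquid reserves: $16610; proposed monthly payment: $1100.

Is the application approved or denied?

Credit score 741 ≥ 660 (meets base)
DTI: 6,045 ÷ 12,750 = 47.4%, over the 45% base limit.
Reserves: 16,610 ÷ 1,100 = 15.1 months (meets 3-month minimum)
DTI 47.4% is within the 45%–49% exception band; checking compensating factors.
Reserves 15.1 ≥ 8 months; credit score 741 ≥ 700.
Both override conditions satisfied; DTI exception granted.

Approved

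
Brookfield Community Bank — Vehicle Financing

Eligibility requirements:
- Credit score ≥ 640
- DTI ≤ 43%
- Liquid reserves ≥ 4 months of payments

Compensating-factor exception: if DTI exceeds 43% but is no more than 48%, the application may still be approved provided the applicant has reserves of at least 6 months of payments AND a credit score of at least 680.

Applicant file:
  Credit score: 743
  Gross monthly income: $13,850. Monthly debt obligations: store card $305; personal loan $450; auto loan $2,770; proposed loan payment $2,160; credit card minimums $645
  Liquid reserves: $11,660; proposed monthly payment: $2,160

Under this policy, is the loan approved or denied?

Credit score 743 ≥ 640 (meets base)
Total debts = (305 + 450 + 2,770 + 2,160 + 645) = 6,330. DTI = 6,330/13,850 = 45.7% > 43% — standard DTI limit exceeded.
Reserves: 11,660 ÷ 2,160 = 5.4 months (meets 4-month minimum)
45.7% falls in the override range (43%–48%), so the compensating-factor test applies.
Reserves 5.4 < 6 months; credit score 743 ≥ 680.
Compensating-factor requirement not fully met.

Denied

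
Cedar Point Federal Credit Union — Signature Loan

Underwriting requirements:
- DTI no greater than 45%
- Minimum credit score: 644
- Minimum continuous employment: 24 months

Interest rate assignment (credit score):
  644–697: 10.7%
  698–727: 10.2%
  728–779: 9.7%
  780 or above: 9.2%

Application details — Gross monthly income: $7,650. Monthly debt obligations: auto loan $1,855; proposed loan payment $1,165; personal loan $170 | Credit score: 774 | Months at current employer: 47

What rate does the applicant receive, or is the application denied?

Credit score 774 ≥ 644 (meets minimum)
Total monthly debts = (1,855 + 1,165 + 170) = 3,190. DTI: 3,190 ÷ 7,650 = 41.7%, within the 45% cap
Employment 47 ≥ 24 months
All requirements met. Score 774 falls in the 728–779 tier → 9.7%.

Approved at 9.7%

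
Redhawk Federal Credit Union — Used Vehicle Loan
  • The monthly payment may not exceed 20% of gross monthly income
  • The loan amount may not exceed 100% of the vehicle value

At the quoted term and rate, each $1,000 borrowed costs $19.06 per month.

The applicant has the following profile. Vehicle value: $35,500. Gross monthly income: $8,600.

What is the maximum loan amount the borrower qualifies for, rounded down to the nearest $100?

$35,500

Payment cap: 20% × $8,600 = $1,720/month.
At $19.06 per $1,000, that supports 1,720/19.06 × 1,000 ≈ $90,241 → $90,200.
LTV cap: 100% × $35,500 = $35,500 → $35,500.
Binding constraint: loan-to-value.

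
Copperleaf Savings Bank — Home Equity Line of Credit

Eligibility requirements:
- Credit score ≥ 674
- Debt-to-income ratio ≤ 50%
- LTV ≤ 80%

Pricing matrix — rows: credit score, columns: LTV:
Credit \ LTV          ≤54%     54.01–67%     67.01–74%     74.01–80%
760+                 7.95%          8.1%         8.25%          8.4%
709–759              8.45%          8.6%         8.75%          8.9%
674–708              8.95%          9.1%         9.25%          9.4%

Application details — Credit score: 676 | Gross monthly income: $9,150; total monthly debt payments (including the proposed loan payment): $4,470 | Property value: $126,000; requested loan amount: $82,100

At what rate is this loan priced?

Credit score 676 ≥ 674; DTI = 4,470/9,150 = 48.9% ≤ 50%
LTV: 82,100 ÷ 126,000 = 65.2%, within 80% cap
Credit 676 → row 674–708; LTV 65.2% → column 54.01–67%. Grid cell → 9.1%.

9.1%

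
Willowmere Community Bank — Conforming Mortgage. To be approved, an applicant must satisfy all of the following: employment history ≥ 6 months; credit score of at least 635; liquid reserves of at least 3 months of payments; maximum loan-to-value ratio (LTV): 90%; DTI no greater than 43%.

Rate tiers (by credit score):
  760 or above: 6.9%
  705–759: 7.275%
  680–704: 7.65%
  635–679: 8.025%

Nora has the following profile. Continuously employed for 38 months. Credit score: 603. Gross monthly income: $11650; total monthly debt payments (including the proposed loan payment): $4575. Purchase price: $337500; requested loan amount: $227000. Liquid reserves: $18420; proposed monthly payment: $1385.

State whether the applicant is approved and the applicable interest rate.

Credit score 603 < 635 (below minimum)
Reserves: 18,420 ÷ 1,385 = 13.3 months (meets 3-month minimum)
LTV: 227,000 ÷ 337,500 = 67.3%, within 90% cap
DTI: 4,575 ÷ 11,650 = 39.3%, within the 43% cap
Employment 38 ≥ 6 months
Not all requirements met → denied.

Denied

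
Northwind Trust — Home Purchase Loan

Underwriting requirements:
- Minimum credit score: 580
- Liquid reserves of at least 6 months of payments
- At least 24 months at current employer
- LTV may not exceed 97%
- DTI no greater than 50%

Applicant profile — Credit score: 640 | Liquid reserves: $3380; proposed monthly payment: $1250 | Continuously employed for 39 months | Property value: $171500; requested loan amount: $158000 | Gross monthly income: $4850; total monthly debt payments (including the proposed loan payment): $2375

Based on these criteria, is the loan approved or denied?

Denied

Credit score 640 ≥ 580 (meets)
Liquid reserves cover 3,380/1,250 = 2.7 months — < 6 required
Employment 39 ≥ 24 months
LTV: 158,000 ÷ 171,500 = 92.1%, within 97% cap
DTI: 2,375 ÷ 4,850 = 49%, within the 50% cap
Fails on reserves.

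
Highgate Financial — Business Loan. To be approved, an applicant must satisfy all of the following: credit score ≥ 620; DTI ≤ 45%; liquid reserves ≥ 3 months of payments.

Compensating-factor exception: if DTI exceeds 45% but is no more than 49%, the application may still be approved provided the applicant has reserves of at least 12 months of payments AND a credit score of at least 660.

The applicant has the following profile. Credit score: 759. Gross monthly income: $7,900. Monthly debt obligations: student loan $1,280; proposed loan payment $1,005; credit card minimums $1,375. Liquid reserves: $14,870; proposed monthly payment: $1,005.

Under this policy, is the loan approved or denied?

Credit score 759 ≥ 620 (meets base)
Total debts = (1,280 + 1,005 + 1,375) = 3,660. DTI = 3,660/7,900 = 46.3% > 45% — standard DTI limit exceeded.
Reserves: 14,870 ÷ 1,005 = 14.8 months (meets 3-month minimum)
DTI 46.3% is within the 45%–49% exception band; checking compensating factors.
Reserves 14.8 ≥ 12 months; credit score 759 ≥ 660.
Both override conditions satisfied; DTI exception granted.

Approved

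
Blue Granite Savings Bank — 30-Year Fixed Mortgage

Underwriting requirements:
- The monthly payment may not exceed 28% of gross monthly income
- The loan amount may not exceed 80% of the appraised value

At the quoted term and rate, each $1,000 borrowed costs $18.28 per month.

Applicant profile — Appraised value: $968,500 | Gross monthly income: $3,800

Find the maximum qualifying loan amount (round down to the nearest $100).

Payment cap: 28% × $3,800 = $1,064/month.
At $18.28 per $1,000, that supports 1,064/18.28 × 1,000 ≈ $58,205 → $58,200.
LTV cap: 80% × $968,500 = $774,800 → $774,800.
Binding constraint: payment-to-income.

$58,200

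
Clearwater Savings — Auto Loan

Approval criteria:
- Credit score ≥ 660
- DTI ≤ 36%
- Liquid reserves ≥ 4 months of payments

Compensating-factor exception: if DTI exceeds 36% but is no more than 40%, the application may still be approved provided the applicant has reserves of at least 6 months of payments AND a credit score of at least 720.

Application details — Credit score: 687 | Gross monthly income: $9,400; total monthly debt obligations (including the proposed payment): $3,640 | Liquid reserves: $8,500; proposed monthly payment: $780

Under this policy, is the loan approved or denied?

Denied

Credit score 687 ≥ 660 (meets base)
DTI: 3,640 ÷ 9,400 = 38.7%, over the 36% base limit.
Liquid reserves cover 8,500/780 = 10.9 months — ≥ 4 required
38.7% falls in the override range (36%–40%), so the compensating-factor test applies.
Reserves 10.9 ≥ 6 months; credit score 687 < 720.
Override conditions not both satisfied; exception does not apply.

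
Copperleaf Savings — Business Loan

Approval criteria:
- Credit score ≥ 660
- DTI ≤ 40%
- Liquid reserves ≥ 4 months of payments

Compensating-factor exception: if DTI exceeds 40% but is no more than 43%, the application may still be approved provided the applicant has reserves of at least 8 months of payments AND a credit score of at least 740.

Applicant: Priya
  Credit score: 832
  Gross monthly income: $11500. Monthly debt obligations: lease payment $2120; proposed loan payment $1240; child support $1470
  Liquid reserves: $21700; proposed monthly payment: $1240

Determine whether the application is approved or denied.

Credit score 832 ≥ 660 (meets base)
Total debts = (2,120 + 1,240 + 1,470) = 4,830. DTI: 4,830 ÷ 11,500 = 42%, over the 40% base limit.
Liquid reserves cover 21,700/1,240 = 17.5 months — ≥ 4 required
42% falls in the override range (40%–43%), so the compensating-factor test applies.
Reserves 17.5 ≥ 8 months; credit score 832 ≥ 740.
Both override conditions satisfied; DTI exception granted.

Approved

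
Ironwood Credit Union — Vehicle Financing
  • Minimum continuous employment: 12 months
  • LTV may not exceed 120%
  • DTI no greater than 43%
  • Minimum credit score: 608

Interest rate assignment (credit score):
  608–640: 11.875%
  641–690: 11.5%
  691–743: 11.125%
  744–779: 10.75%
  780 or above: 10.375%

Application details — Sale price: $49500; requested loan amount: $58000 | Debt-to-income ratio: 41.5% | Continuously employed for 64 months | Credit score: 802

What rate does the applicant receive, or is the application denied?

Approved at 10.375%

Credit score 802 ≥ 608 (meets minimum)
Employment 64 ≥ 12 months
LTV = 58,000/49,500 = 117.2% ≤ 120%
DTI 41.5% ≤ 43%
All requirements met. Score 802 falls in the 780 or above tier → 10.375%.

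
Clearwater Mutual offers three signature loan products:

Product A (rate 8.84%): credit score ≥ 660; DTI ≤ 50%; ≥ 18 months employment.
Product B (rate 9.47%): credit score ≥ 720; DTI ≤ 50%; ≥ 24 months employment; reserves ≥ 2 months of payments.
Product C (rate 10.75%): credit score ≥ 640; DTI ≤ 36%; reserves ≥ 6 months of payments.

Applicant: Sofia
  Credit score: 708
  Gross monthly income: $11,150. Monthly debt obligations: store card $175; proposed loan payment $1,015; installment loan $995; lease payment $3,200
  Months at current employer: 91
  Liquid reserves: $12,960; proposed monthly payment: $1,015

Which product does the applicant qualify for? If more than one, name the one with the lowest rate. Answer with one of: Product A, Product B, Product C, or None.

Product A

Total debts = (175 + 1,015 + 995 + 3,200) = 5,385; DTI = 5,385/11,150 = 48.3%.
Reserves = 12,960/1,015 = 12.8 months.
Product A: score 708 ≥ 660; DTI 48.3% ≤ 50%; employment 91 ≥ 18 mo → qualifies.
Product B: score 708 < 720; DTI 48.3% ≤ 50%; employment 91 ≥ 24 mo; reserves 12.8 ≥ 2 mo → does not qualify.
Product C: score 708 ≥ 640; DTI 48.3% > 36%; reserves 12.8 ≥ 6 mo → does not qualify.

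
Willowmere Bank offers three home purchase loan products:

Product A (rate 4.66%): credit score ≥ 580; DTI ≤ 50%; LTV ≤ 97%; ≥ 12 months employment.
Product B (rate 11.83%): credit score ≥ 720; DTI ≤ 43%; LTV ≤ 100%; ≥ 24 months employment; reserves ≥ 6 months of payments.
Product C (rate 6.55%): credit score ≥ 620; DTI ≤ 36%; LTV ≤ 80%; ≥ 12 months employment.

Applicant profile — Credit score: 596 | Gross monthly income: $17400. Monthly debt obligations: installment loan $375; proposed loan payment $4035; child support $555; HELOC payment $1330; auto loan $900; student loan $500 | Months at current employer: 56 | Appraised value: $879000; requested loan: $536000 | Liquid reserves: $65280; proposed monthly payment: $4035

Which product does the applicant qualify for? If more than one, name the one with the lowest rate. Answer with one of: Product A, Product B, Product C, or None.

Product A

Total debts = (375 + 4,035 + 555 + 1,330 + 900 + 500) = 7,695; DTI = 7,695/17,400 = 44.2%.
LTV = 536,000/879,000 = 61%.
Reserves = 65,280/4,035 = 16.2 months.
Product A: score 596 ≥ 580; DTI 44.2% ≤ 50%; LTV 61% ≤ 97%; employment 56 ≥ 12 mo → qualifies.
Product B: score 596 < 720; DTI 44.2% > 43%; LTV 61% ≤ 100%; employment 56 ≥ 24 mo; reserves 16.2 ≥ 6 mo → does not qualify.
Product C: score 596 < 620; DTI 44.2% > 36%; LTV 61% ≤ 80%; employment 56 ≥ 12 mo → does not qualify.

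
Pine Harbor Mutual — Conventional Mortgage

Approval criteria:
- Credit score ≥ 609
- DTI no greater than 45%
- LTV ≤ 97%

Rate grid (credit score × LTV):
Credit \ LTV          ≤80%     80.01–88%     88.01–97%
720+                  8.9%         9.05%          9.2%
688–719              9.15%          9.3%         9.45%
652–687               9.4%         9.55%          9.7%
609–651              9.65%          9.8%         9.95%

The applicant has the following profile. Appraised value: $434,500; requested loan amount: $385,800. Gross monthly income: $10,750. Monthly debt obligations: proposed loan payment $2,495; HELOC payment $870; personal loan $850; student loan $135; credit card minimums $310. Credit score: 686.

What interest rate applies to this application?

9.7%

Credit score 686 ≥ 609; Total monthly debts = (2,495 + 870 + 850 + 135 + 310) = 4,660. DTI: 4,660 ÷ 10,750 = 43.3%, within the 45% cap
Loan-to-value = 385,800/434,500 = 88.8% — pass (97% max)
Row: 686 falls in 652–687. Column: 88.8% falls in 88.01–97%. Rate = 9.7%.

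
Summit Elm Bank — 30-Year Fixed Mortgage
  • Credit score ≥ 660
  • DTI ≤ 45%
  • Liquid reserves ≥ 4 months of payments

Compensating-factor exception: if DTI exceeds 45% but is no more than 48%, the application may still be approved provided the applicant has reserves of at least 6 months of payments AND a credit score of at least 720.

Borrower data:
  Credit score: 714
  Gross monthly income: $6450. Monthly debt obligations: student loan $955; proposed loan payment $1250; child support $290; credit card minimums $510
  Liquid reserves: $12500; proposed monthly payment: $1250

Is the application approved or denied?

Credit score 714 ≥ 660 (meets base)
Total debts = (955 + 1,250 + 290 + 510) = 3,005. DTI = 3,005/6,450 = 46.6% > 45% — standard DTI limit exceeded.
Liquid reserves cover 12,500/1,250 = 10.0 months — ≥ 4 required
DTI 46.6% is within the 45%–48% exception band; checking compensating factors.
Override check — reserves: 10.0 mo (ok); score: 714 (below 720).
Override conditions not both satisfied; exception does not apply.

Denied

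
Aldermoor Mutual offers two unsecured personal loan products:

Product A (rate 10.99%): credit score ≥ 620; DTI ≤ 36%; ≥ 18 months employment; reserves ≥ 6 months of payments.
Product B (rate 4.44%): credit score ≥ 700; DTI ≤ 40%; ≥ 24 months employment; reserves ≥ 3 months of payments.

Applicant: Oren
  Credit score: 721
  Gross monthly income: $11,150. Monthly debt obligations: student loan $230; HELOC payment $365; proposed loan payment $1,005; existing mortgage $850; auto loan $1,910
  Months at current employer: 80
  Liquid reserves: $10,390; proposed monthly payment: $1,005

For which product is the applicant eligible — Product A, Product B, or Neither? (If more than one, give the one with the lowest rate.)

Product B

Total debts = (230 + 365 + 1,005 + 850 + 1,910) = 4,360; DTI = 4,360/11,150 = 39.1%.
Reserves = 10,390/1,005 = 10.3 months.
Product A: score 721 ≥ 620; DTI 39.1% > 36%; employment 80 ≥ 18 mo; reserves 10.3 ≥ 6 mo → does not qualify.
Product B: score 721 ≥ 700; DTI 39.1% ≤ 40%; employment 80 ≥ 24 mo; reserves 10.3 ≥ 3 mo → qualifies.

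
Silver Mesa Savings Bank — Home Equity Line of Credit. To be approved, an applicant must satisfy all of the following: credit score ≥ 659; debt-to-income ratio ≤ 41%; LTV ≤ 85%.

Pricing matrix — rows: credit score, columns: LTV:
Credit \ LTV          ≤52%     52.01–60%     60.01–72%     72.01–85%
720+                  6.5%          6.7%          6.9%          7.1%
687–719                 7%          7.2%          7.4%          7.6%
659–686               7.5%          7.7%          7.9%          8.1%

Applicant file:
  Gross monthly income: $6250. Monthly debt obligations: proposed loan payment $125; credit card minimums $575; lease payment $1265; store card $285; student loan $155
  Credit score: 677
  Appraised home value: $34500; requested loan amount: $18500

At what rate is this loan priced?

Credit score 677 ≥ 659; Total monthly debts = (125 + 575 + 1,265 + 285 + 155) = 2,405. DTI = 2,405/6,250 = 38.5% ≤ 41%
LTV: 18,500 ÷ 34,500 = 53.6%, within 85% cap
Row: 677 falls in 659–686. Column: 53.6% falls in 52.01–60%. Rate = 7.7%.

7.7%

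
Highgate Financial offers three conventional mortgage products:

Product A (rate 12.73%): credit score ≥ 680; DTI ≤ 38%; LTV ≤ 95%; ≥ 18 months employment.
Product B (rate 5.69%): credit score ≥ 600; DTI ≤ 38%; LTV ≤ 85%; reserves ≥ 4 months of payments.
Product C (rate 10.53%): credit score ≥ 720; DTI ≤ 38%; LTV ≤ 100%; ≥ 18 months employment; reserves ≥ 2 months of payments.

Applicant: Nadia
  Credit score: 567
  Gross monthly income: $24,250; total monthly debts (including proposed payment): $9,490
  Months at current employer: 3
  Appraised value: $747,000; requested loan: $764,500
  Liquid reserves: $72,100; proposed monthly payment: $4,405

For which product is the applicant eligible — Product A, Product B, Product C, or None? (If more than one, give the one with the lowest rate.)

None

DTI = 9,490/24,250 = 39.1%.
LTV = 764,500/747,000 = 102.3%.
Reserves = 72,100/4,405 = 16.4 months.
Product A: score 567 < 680; DTI 39.1% > 38%; LTV 102.3% > 95%; employment 3 < 18 mo → does not qualify.
Product B: score 567 < 600; DTI 39.1% > 38%; LTV 102.3% > 85%; reserves 16.4 ≥ 4 mo → does not qualify.
Product C: score 567 < 720; DTI 39.1% > 38%; LTV 102.3% > 100%; employment 3 < 18 mo; reserves 16.4 ≥ 2 mo → does not qualify.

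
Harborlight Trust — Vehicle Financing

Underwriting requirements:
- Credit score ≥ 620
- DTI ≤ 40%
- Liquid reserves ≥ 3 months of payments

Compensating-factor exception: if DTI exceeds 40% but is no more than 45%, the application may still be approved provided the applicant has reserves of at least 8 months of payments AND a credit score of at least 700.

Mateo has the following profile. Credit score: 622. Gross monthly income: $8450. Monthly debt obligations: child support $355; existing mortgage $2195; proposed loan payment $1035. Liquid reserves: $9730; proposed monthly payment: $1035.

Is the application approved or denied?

Denied

Credit score 622 ≥ 620 (meets base)
Total debts = (355 + 2,195 + 1,035) = 3,585. DTI = 3,585/8,450 = 42.4% > 40% — standard DTI limit exceeded.
Reserves: 9,730 ÷ 1,035 = 9.4 months (meets 3-month minimum)
DTI 42.4% is within the 40%–45% exception band; checking compensating factors.
Reserves 9.4 ≥ 8 months; credit score 622 < 700.
Override conditions not both satisfied; exception does not apply.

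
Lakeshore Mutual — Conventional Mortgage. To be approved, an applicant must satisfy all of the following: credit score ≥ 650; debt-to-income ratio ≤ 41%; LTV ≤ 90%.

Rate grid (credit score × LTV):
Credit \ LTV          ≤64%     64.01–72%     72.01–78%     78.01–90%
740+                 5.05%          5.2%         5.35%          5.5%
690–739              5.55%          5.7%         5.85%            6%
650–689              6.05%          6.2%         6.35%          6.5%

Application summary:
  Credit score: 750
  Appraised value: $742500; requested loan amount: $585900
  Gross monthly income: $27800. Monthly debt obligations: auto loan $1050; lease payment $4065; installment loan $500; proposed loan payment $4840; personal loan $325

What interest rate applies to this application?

5.5%

Credit score 750 ≥ 650; Total monthly debts = (1,050 + 4,065 + 500 + 4,840 + 325) = 10,780. Debt-to-income = 10,780/27,800 = 38.8% — meets 41% limit
LTV = 585,900/742,500 = 78.9% ≤ 90%
Score 750 is in the 740+ band; LTV 78.9% is in the 78.01–90% band → 5.5%.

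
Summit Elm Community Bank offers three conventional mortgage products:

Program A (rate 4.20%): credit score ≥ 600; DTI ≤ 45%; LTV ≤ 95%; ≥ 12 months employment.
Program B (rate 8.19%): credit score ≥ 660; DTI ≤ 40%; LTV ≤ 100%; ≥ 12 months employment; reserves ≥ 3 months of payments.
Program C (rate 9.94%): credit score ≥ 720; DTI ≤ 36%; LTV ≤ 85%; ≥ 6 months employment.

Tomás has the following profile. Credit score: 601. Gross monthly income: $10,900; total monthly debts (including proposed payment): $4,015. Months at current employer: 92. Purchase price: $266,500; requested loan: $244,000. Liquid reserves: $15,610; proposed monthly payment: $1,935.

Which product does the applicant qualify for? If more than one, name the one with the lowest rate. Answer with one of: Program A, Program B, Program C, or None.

Program A

DTI = 4,015/10,900 = 36.8%.
LTV = 244,000/266,500 = 91.6%.
Reserves = 15,610/1,935 = 8.1 months.
Program A: score 601 ≥ 600; DTI 36.8% ≤ 45%; LTV 91.6% ≤ 95%; employment 92 ≥ 12 mo → qualifies.
Program B: score 601 < 660; DTI 36.8% ≤ 40%; LTV 91.6% ≤ 100%; employment 92 ≥ 12 mo; reserves 8.1 ≥ 3 mo → does not qualify.
Program C: score 601 < 720; DTI 36.8% > 36%; LTV 91.6% > 85%; employment 92 ≥ 6 mo → does not qualify.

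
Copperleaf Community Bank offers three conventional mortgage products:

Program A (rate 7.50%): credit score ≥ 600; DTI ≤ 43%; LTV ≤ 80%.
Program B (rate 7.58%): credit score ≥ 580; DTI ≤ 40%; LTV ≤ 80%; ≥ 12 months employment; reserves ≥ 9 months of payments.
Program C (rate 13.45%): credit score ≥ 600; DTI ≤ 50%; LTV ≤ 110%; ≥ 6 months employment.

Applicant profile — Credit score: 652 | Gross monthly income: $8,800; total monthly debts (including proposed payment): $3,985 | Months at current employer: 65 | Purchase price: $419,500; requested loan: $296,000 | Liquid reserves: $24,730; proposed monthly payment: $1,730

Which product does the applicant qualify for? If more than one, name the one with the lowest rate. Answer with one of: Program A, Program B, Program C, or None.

Program C

DTI = 3,985/8,800 = 45.3%.
LTV = 296,000/419,500 = 70.6%.
Reserves = 24,730/1,730 = 14.3 months.
Program A: score 652 ≥ 600; DTI 45.3% > 43%; LTV 70.6% ≤ 80% → does not qualify.
Program B: score 652 ≥ 580; DTI 45.3% > 40%; LTV 70.6% ≤ 80%; employment 65 ≥ 12 mo; reserves 14.3 ≥ 9 mo → does not qualify.
Program C: score 652 ≥ 600; DTI 45.3% ≤ 50%; LTV 70.6% ≤ 110%; employment 65 ≥ 6 mo → qualifies.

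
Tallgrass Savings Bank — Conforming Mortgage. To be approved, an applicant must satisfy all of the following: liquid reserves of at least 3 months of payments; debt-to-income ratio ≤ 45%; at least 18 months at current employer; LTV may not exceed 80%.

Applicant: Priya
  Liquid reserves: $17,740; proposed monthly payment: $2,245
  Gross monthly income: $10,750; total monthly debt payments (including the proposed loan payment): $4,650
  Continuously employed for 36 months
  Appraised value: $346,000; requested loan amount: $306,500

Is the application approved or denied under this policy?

Liquid reserves cover 17,740/2,245 = 7.9 months — ≥ 3 required
DTI: 4,650 ÷ 10,750 = 43.3%, within the 45% cap
Employment 36 ≥ 18 months
Loan-to-value = 306,500/346,000 = 88.6% — fail (80% max)
Fails on LTV.

Denied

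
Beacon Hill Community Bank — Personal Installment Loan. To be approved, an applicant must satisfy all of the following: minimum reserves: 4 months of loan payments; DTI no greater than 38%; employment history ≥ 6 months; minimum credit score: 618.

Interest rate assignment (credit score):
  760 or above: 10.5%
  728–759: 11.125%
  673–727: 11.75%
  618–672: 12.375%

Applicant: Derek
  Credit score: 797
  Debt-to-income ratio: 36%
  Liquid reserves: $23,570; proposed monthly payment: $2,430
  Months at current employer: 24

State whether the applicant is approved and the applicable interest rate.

Credit score 797 ≥ 618 (meets minimum)
DTI 36% is within the 38% limit
Reserves = 23,570/2,430 = 9.7 months ≥ 4
Employment 24 ≥ 6 months
All requirements met. Score 797 falls in the 760 or above tier → 10.5%.

Approved at 10.5%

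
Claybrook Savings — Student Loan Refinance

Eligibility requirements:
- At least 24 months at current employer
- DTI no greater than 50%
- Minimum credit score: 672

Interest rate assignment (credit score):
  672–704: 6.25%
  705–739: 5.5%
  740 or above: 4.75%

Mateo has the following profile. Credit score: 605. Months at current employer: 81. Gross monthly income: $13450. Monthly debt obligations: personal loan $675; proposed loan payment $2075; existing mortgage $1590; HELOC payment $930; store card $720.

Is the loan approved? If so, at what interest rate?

Denied

Credit score 605 < 672 (below minimum)
Total monthly debts = (675 + 2,075 + 1,590 + 930 + 720) = 5,990. Debt-to-income = 5,990/13,450 = 44.5% — meets 50% limit
Employment 81 ≥ 24 months
Not all requirements met → denied.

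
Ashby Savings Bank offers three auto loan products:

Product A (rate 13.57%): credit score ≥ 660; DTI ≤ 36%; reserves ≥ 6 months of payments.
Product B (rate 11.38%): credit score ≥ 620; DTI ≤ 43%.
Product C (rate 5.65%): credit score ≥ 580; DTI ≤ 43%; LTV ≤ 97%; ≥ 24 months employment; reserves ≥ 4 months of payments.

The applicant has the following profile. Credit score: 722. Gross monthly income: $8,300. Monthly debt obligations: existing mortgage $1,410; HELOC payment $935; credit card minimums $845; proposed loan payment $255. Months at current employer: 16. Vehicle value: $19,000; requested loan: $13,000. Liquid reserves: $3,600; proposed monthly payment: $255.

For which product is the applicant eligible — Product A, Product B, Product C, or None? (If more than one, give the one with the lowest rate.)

Product B

Total debts = (1,410 + 935 + 845 + 255) = 3,445; DTI = 3,445/8,300 = 41.5%.
LTV = 13,000/19,000 = 68.4%.
Reserves = 3,600/255 = 14.1 months.
Product A: score 722 ≥ 660; DTI 41.5% > 36%; reserves 14.1 ≥ 6 mo → does not qualify.
Product B: score 722 ≥ 620; DTI 41.5% ≤ 43% → qualifies.
Product C: score 722 ≥ 580; DTI 41.5% ≤ 43%; LTV 68.4% ≤ 97%; employment 16 < 24 mo; reserves 14.1 ≥ 4 mo → does not qualify.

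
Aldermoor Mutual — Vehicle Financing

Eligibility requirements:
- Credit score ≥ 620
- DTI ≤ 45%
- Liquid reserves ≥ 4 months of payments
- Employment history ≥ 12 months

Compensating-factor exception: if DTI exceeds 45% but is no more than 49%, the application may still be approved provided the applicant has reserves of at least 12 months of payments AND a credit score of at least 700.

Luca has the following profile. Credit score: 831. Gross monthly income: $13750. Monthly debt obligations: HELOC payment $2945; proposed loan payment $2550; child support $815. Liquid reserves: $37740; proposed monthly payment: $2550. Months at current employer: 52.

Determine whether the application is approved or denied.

Approved

Credit score 831 ≥ 620 (meets base)
Total debts = (2,945 + 2,550 + 815) = 6,310. DTI: 6,310 ÷ 13,750 = 45.9%, over the 45% base limit.
Reserves = 37,740/2,550 = 14.8 months ≥ 4
Employment 52 ≥ 12 months
DTI 45.9% is within the 45%–49% exception band; checking compensating factors.
Reserves 14.8 ≥ 12 months; credit score 831 ≥ 700.
Both compensating conditions met → exception applies.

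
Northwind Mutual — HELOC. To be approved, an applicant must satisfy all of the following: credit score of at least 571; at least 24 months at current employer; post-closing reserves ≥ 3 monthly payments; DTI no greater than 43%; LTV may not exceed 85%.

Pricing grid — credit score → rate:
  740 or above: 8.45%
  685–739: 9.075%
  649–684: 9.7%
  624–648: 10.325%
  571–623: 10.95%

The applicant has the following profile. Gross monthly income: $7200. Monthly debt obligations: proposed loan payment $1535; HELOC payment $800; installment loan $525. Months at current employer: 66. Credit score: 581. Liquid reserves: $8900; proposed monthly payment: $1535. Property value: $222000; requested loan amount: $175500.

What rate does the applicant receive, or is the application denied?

Approved at 10.95%

Credit score 581 ≥ 571 (meets minimum)
Reserves = 8,900/1,535 = 5.8 months ≥ 3
LTV: 175,500 ÷ 222,000 = 79.1%, within 85% cap
Total monthly debts = (1,535 + 800 + 525) = 2,860. DTI = 2,860/7,200 = 39.7% ≤ 43%
Employment 66 ≥ 24 months
All requirements met. Score 581 falls in the 571–623 tier → 10.95%.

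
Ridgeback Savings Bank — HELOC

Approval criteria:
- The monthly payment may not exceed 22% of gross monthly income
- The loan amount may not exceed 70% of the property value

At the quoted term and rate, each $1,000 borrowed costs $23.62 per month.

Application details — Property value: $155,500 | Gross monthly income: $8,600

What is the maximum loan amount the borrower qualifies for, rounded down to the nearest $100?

$80,100

Payment cap: 22% × $8,600 = $1,892/month.
At $23.62 per $1,000, that supports 1,892/23.62 × 1,000 ≈ $80,101 → $80,100.
LTV cap: 70% × $155,500 = $108,850 → $108,800.
Binding constraint: payment-to-income.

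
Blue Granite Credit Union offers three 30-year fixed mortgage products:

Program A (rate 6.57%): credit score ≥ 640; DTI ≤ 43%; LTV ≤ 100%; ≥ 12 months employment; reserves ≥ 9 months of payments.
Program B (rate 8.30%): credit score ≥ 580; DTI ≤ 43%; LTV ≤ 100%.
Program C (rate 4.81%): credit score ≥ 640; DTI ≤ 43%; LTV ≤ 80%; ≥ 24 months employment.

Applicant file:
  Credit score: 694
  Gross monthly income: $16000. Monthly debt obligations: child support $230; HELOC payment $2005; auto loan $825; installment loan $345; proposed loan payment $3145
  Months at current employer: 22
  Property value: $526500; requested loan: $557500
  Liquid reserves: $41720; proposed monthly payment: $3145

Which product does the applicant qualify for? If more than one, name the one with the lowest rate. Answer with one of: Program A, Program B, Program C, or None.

Total debts = (230 + 2,005 + 825 + 345 + 3,145) = 6,550; DTI = 6,550/16,000 = 40.9%.
LTV = 557,500/526,500 = 105.9%.
Reserves = 41,720/3,145 = 13.3 months.
Program A: score 694 ≥ 640; DTI 40.9% ≤ 43%; LTV 105.9% > 100%; employment 22 ≥ 12 mo; reserves 13.3 ≥ 9 mo → does not qualify.
Program B: score 694 ≥ 580; DTI 40.9% ≤ 43%; LTV 105.9% > 100% → does not qualify.
Program C: score 694 ≥ 640; DTI 40.9% ≤ 43%; LTV 105.9% > 80%; employment 22 < 24 mo → does not qualify.

None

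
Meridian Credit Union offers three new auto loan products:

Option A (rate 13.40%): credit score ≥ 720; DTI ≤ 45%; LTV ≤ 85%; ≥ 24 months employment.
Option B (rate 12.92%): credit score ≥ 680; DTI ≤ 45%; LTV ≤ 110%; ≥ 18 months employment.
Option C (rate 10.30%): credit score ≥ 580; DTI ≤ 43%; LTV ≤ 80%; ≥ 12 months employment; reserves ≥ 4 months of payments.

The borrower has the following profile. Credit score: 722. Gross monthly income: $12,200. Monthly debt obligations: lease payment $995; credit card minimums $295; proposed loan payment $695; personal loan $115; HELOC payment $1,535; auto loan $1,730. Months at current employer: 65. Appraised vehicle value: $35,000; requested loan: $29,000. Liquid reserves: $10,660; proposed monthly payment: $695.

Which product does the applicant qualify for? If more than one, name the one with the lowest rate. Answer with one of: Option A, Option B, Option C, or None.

Option B

Total debts = (995 + 295 + 695 + 115 + 1,535 + 1,730) = 5,365; DTI = 5,365/12,200 = 44%.
LTV = 29,000/35,000 = 82.9%.
Reserves = 10,660/695 = 15.3 months.
Option A: score 722 ≥ 720; DTI 44% ≤ 45%; LTV 82.9% ≤ 85%; employment 65 ≥ 24 mo → qualifies.
Option B: score 722 ≥ 680; DTI 44% ≤ 45%; LTV 82.9% ≤ 110%; employment 65 ≥ 18 mo → qualifies.
Option C: score 722 ≥ 580; DTI 44% > 43%; LTV 82.9% > 80%; employment 65 ≥ 12 mo; reserves 15.3 ≥ 4 mo → does not qualify.
Qualifying: Option A, Option B. Lowest rate is 12.92% → Option B.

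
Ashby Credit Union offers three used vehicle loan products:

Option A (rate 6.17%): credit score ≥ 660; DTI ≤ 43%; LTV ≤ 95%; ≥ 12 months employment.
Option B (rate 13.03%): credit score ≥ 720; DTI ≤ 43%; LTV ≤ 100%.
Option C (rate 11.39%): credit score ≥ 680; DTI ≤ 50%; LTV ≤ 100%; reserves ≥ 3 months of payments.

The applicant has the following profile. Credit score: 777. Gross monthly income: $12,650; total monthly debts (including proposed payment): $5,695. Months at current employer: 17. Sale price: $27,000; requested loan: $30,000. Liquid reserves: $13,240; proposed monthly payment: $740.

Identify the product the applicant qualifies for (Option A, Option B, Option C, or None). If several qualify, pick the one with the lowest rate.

DTI = 5,695/12,650 = 45%.
LTV = 30,000/27,000 = 111.1%.
Reserves = 13,240/740 = 17.9 months.
Option A: score 777 ≥ 660; DTI 45% > 43%; LTV 111.1% > 95%; employment 17 ≥ 12 mo → does not qualify.
Option B: score 777 ≥ 720; DTI 45% > 43%; LTV 111.1% > 100% → does not qualify.
Option C: score 777 ≥ 680; DTI 45% ≤ 50%; LTV 111.1% > 100%; reserves 17.9 ≥ 3 mo → does not qualify.

None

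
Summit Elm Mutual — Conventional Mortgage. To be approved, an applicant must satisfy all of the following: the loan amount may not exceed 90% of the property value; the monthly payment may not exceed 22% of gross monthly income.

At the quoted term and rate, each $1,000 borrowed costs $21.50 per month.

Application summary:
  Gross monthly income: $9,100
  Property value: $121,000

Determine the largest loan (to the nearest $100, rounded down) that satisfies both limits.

Payment cap: 22% × $9,100 = $2,002/month.
At $21.50 per $1,000, that supports 2,002/21.50 × 1,000 ≈ $93,116 → $93,100.
LTV cap: 90% × $121,000 = $108,900 → $108,900.
Binding constraint: payment-to-income.

$93,100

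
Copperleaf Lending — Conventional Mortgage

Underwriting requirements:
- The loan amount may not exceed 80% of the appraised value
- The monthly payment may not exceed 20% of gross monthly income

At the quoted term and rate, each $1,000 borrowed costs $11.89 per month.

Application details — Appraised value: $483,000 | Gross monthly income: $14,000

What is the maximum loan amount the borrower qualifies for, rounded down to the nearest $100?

Payment cap: 20% × $14,000 = $2,800/month.
At $11.89 per $1,000, that supports 2,800/11.89 × 1,000 ≈ $235,492 → $235,400.
LTV cap: 80% × $483,000 = $386,400 → $386,400.
Binding constraint: payment-to-income.

$235,400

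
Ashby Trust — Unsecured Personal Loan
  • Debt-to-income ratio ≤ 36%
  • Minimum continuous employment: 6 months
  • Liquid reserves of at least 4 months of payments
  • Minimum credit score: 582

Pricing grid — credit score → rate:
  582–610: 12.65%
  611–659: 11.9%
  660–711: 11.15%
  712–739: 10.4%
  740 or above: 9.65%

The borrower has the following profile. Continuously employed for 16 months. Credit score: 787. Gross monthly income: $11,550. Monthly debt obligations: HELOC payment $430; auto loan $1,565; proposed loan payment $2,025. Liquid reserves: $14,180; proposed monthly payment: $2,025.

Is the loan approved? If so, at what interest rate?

Approved at 9.65%

Credit score 787 ≥ 582 (meets minimum)
Employment 16 ≥ 6 months
Total monthly debts = (430 + 1,565 + 2,025) = 4,020. DTI = 4,020/11,550 = 34.8% ≤ 36%
Liquid reserves cover 14,180/2,025 = 7.0 months — ≥ 4 required
All requirements met. Score 787 falls in the 740 or above tier → 9.65%.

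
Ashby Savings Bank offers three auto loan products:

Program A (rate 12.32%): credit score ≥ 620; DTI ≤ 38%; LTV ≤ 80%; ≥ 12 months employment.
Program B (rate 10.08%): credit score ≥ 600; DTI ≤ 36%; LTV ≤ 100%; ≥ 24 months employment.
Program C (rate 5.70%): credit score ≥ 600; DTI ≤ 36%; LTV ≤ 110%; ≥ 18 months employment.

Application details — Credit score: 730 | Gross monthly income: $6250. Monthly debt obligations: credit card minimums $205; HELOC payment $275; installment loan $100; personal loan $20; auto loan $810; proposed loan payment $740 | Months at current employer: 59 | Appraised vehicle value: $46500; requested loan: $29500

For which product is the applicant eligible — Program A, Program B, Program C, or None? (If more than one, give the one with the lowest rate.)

Total debts = (205 + 275 + 100 + 20 + 810 + 740) = 2,150; DTI = 2,150/6,250 = 34.4%.
LTV = 29,500/46,500 = 63.4%.
Program A: score 730 ≥ 620; DTI 34.4% ≤ 38%; LTV 63.4% ≤ 80%; employment 59 ≥ 12 mo → qualifies.
Program B: score 730 ≥ 600; DTI 34.4% ≤ 36%; LTV 63.4% ≤ 100%; employment 59 ≥ 24 mo → qualifies.
Program C: score 730 ≥ 600; DTI 34.4% ≤ 36%; LTV 63.4% ≤ 110%; employment 59 ≥ 18 mo → qualifies.
Qualifying: Program A, Program B, Program C. Lowest rate is 5.70% → Program C.

Program C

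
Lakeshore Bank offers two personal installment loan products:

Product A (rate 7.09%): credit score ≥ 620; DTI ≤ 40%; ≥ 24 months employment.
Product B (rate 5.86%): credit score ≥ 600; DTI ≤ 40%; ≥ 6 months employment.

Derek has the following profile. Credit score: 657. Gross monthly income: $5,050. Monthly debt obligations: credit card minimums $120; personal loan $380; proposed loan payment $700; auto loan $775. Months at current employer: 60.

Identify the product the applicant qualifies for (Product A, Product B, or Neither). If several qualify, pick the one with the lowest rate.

Total debts = (120 + 380 + 700 + 775) = 1,975; DTI = 1,975/5,050 = 39.1%.
Product A: score 657 ≥ 620; DTI 39.1% ≤ 40%; employment 60 ≥ 24 mo → qualifies.
Product B: score 657 ≥ 600; DTI 39.1% ≤ 40%; employment 60 ≥ 6 mo → qualifies.
Qualifying: Product A, Product B. Lowest rate is 5.86% → Product B.

Product B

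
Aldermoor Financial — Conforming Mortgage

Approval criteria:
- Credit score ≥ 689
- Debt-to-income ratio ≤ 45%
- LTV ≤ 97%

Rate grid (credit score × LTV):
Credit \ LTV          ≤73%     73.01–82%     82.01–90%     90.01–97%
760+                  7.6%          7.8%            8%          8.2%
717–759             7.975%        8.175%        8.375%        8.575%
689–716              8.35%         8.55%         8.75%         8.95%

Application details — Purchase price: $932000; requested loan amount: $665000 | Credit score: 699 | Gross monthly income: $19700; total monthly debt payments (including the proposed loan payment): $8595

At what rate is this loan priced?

Credit score 699 ≥ 689; DTI: 8,595 ÷ 19,700 = 43.6%, within the 45% cap
LTV: 665,000 ÷ 932,000 = 71.4%, within 97% cap
Credit 699 → row 689–716; LTV 71.4% → column ≤73%. Grid cell → 8.35%.

8.35%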